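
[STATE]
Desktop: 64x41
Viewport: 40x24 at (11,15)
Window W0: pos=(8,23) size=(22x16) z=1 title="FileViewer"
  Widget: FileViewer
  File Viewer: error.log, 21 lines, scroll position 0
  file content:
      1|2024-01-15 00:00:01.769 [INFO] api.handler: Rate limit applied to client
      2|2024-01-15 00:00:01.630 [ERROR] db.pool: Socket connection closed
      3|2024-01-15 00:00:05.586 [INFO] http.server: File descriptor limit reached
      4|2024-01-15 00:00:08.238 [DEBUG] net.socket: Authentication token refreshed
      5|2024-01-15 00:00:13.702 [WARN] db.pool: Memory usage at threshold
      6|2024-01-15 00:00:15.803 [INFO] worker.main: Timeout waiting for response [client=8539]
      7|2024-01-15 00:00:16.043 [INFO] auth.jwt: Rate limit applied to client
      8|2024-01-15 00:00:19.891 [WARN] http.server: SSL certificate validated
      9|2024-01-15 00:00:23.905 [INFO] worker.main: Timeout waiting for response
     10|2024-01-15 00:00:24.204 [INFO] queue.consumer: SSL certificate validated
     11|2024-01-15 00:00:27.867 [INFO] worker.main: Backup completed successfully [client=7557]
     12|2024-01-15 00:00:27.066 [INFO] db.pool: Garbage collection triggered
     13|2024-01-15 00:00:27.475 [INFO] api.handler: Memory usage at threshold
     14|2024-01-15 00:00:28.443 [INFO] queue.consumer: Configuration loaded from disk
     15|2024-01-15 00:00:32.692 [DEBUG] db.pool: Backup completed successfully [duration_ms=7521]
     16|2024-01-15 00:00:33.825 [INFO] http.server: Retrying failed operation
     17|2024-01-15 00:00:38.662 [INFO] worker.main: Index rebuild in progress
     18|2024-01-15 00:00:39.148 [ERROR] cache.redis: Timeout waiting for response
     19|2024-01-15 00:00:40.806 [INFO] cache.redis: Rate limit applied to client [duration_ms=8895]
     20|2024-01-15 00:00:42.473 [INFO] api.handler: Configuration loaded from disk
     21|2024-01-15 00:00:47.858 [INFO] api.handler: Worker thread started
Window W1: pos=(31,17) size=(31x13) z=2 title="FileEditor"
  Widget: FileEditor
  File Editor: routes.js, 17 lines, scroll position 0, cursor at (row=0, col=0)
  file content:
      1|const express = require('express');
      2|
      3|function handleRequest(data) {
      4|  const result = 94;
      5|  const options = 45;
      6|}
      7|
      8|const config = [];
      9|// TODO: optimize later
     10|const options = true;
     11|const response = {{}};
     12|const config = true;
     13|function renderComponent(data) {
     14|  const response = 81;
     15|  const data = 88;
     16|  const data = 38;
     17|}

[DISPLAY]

                                        
                                        
                    ┏━━━━━━━━━━━━━━━━━━━
                    ┃ FileEditor        
                    ┠───────────────────
                    ┃█onst express = req
                    ┃                   
                    ┃function handleRequ
━━━━━━━━━━━━━━━━━━┓ ┃  const result = 94
ileViewer         ┃ ┃  const options = 4
──────────────────┨ ┃}                  
24-01-15 00:00:01▲┃ ┃                   
24-01-15 00:00:01█┃ ┃const config = []; 
24-01-15 00:00:05░┃ ┃// TODO: optimize l
24-01-15 00:00:08░┃ ┗━━━━━━━━━━━━━━━━━━━
24-01-15 00:00:13░┃                     
24-01-15 00:00:15░┃                     
24-01-15 00:00:16░┃                     
24-01-15 00:00:19░┃                     
24-01-15 00:00:23░┃                     
24-01-15 00:00:24░┃                     
24-01-15 00:00:27░┃                     
24-01-15 00:00:27▼┃                     
━━━━━━━━━━━━━━━━━━┛                     


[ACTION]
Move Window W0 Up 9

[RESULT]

ileViewer         ┃                     
──────────────────┨                     
24-01-15 00:00:01▲┃ ┏━━━━━━━━━━━━━━━━━━━
24-01-15 00:00:01█┃ ┃ FileEditor        
24-01-15 00:00:05░┃ ┠───────────────────
24-01-15 00:00:08░┃ ┃█onst express = req
24-01-15 00:00:13░┃ ┃                   
24-01-15 00:00:15░┃ ┃function handleRequ
24-01-15 00:00:16░┃ ┃  const result = 94
24-01-15 00:00:19░┃ ┃  const options = 4
24-01-15 00:00:23░┃ ┃}                  
24-01-15 00:00:24░┃ ┃                   
24-01-15 00:00:27░┃ ┃const config = []; 
24-01-15 00:00:27▼┃ ┃// TODO: optimize l
━━━━━━━━━━━━━━━━━━┛ ┗━━━━━━━━━━━━━━━━━━━
                                        
                                        
                                        
                                        
                                        
                                        
                                        
                                        
                                        


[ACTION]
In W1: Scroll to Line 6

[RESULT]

ileViewer         ┃                     
──────────────────┨                     
24-01-15 00:00:01▲┃ ┏━━━━━━━━━━━━━━━━━━━
24-01-15 00:00:01█┃ ┃ FileEditor        
24-01-15 00:00:05░┃ ┠───────────────────
24-01-15 00:00:08░┃ ┃}                  
24-01-15 00:00:13░┃ ┃                   
24-01-15 00:00:15░┃ ┃const config = []; 
24-01-15 00:00:16░┃ ┃// TODO: optimize l
24-01-15 00:00:19░┃ ┃const options = tru
24-01-15 00:00:23░┃ ┃const response = {{
24-01-15 00:00:24░┃ ┃const config = true
24-01-15 00:00:27░┃ ┃function renderComp
24-01-15 00:00:27▼┃ ┃  const response = 
━━━━━━━━━━━━━━━━━━┛ ┗━━━━━━━━━━━━━━━━━━━
                                        
                                        
                                        
                                        
                                        
                                        
                                        
                                        
                                        


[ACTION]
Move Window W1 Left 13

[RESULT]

ileViewer         ┃                     
──────────────────┨                     
24-01-1┏━━━━━━━━━━━━━━━━━━━━━━━━━━━━━┓  
24-01-1┃ FileEditor                  ┃  
24-01-1┠─────────────────────────────┨  
24-01-1┃}                           ▲┃  
24-01-1┃                            ░┃  
24-01-1┃const config = [];          ░┃  
24-01-1┃// TODO: optimize later     ░┃  
24-01-1┃const options = true;       ░┃  
24-01-1┃const response = {{}};      █┃  
24-01-1┃const config = true;        ░┃  
24-01-1┃function renderComponent(dat░┃  
24-01-1┃  const response = 81;      ▼┃  
━━━━━━━┗━━━━━━━━━━━━━━━━━━━━━━━━━━━━━┛  
                                        
                                        
                                        
                                        
                                        
                                        
                                        
                                        
                                        


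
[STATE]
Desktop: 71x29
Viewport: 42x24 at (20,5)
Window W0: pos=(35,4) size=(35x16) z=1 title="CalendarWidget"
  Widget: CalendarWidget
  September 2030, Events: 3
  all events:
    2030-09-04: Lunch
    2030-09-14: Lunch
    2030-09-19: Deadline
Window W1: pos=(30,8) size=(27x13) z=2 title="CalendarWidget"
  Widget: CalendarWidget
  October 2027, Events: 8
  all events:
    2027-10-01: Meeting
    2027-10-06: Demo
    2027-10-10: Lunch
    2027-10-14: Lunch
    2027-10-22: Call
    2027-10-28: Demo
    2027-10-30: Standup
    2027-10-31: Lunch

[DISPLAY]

               ┃ CalendarWidget           
               ┠──────────────────────────
               ┃          September 2030  
          ┏━━━━━━━━━━━━━━━━━━━━━━━━━┓     
          ┃ CalendarWidget          ┃     
          ┠─────────────────────────┨     
          ┃       October 2027      ┃     
          ┃Mo Tu We Th Fr Sa Su     ┃     
          ┃             1*  2  3    ┃     
          ┃ 4  5  6*  7  8  9 10*   ┃     
          ┃11 12 13 14* 15 16 17    ┃     
          ┃18 19 20 21 22* 23 24    ┃     
          ┃25 26 27 28* 29 30* 31*  ┃     
          ┃                         ┃     
          ┃                         ┃━━━━━
          ┗━━━━━━━━━━━━━━━━━━━━━━━━━┛     
                                          
                                          
                                          
                                          
                                          
                                          
                                          
                                          


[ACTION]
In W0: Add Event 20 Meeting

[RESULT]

               ┃ CalendarWidget           
               ┠──────────────────────────
               ┃          September 2030  
          ┏━━━━━━━━━━━━━━━━━━━━━━━━━┓     
          ┃ CalendarWidget          ┃     
          ┠─────────────────────────┨     
          ┃       October 2027      ┃     
          ┃Mo Tu We Th Fr Sa Su     ┃2    
          ┃             1*  2  3    ┃     
          ┃ 4  5  6*  7  8  9 10*   ┃     
          ┃11 12 13 14* 15 16 17    ┃     
          ┃18 19 20 21 22* 23 24    ┃     
          ┃25 26 27 28* 29 30* 31*  ┃     
          ┃                         ┃     
          ┃                         ┃━━━━━
          ┗━━━━━━━━━━━━━━━━━━━━━━━━━┛     
                                          
                                          
                                          
                                          
                                          
                                          
                                          
                                          


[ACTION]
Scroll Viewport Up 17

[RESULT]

                                          
                                          
                                          
                                          
               ┏━━━━━━━━━━━━━━━━━━━━━━━━━━
               ┃ CalendarWidget           
               ┠──────────────────────────
               ┃          September 2030  
          ┏━━━━━━━━━━━━━━━━━━━━━━━━━┓     
          ┃ CalendarWidget          ┃     
          ┠─────────────────────────┨     
          ┃       October 2027      ┃     
          ┃Mo Tu We Th Fr Sa Su     ┃2    
          ┃             1*  2  3    ┃     
          ┃ 4  5  6*  7  8  9 10*   ┃     
          ┃11 12 13 14* 15 16 17    ┃     
          ┃18 19 20 21 22* 23 24    ┃     
          ┃25 26 27 28* 29 30* 31*  ┃     
          ┃                         ┃     
          ┃                         ┃━━━━━
          ┗━━━━━━━━━━━━━━━━━━━━━━━━━┛     
                                          
                                          
                                          


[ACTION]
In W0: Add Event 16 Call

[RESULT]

                                          
                                          
                                          
                                          
               ┏━━━━━━━━━━━━━━━━━━━━━━━━━━
               ┃ CalendarWidget           
               ┠──────────────────────────
               ┃          September 2030  
          ┏━━━━━━━━━━━━━━━━━━━━━━━━━┓     
          ┃ CalendarWidget          ┃     
          ┠─────────────────────────┨     
          ┃       October 2027      ┃     
          ┃Mo Tu We Th Fr Sa Su     ┃22   
          ┃             1*  2  3    ┃     
          ┃ 4  5  6*  7  8  9 10*   ┃     
          ┃11 12 13 14* 15 16 17    ┃     
          ┃18 19 20 21 22* 23 24    ┃     
          ┃25 26 27 28* 29 30* 31*  ┃     
          ┃                         ┃     
          ┃                         ┃━━━━━
          ┗━━━━━━━━━━━━━━━━━━━━━━━━━┛     
                                          
                                          
                                          


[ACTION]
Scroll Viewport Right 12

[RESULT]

                                          
                                          
                                          
                                          
      ┏━━━━━━━━━━━━━━━━━━━━━━━━━━━━━━━━━┓ 
      ┃ CalendarWidget                  ┃ 
      ┠─────────────────────────────────┨ 
      ┃          September 2030         ┃ 
 ┏━━━━━━━━━━━━━━━━━━━━━━━━━┓            ┃ 
 ┃ CalendarWidget          ┃            ┃ 
 ┠─────────────────────────┨            ┃ 
 ┃       October 2027      ┃            ┃ 
 ┃Mo Tu We Th Fr Sa Su     ┃22          ┃ 
 ┃             1*  2  3    ┃            ┃ 
 ┃ 4  5  6*  7  8  9 10*   ┃            ┃ 
 ┃11 12 13 14* 15 16 17    ┃            ┃ 
 ┃18 19 20 21 22* 23 24    ┃            ┃ 
 ┃25 26 27 28* 29 30* 31*  ┃            ┃ 
 ┃                         ┃            ┃ 
 ┃                         ┃━━━━━━━━━━━━┛ 
 ┗━━━━━━━━━━━━━━━━━━━━━━━━━┛              
                                          
                                          
                                          


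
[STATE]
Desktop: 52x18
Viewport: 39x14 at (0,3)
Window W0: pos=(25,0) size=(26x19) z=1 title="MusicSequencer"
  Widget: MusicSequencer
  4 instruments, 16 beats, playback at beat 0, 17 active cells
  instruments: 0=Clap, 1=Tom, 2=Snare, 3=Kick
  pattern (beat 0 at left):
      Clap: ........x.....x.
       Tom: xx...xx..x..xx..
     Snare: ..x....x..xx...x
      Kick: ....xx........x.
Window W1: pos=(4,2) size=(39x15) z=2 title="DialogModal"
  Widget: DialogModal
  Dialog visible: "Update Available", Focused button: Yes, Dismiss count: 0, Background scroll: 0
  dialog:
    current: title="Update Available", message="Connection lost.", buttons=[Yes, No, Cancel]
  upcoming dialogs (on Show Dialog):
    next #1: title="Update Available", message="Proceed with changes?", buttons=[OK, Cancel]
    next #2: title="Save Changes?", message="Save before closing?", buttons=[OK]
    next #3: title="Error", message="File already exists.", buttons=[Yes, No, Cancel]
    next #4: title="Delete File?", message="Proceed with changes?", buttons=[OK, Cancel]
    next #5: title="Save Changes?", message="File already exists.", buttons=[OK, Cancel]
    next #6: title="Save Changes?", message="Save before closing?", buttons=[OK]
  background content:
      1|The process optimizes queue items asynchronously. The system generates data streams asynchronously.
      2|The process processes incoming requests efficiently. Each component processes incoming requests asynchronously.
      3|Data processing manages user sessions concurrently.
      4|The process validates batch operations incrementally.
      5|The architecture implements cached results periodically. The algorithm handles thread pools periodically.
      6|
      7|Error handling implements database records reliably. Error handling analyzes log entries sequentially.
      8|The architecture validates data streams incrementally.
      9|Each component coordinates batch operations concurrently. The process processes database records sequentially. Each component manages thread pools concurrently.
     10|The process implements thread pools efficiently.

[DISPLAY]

    ┃ DialogModal                      
    ┠──────────────────────────────────
    ┃The process optimizes queue items 
    ┃The process processes incoming req
    ┃Data processing manages user sessi
    ┃The pro┌─────────────────────┐erat
    ┃The arc│   Update Available  │ched
    ┃       │   Connection lost.  │    
    ┃Error h│ [Yes]  No   Cancel  │base
    ┃The arc└─────────────────────┘a st
    ┃Each component coordinates batch o
    ┃The process implements thread pool
    ┃                                  
    ┗━━━━━━━━━━━━━━━━━━━━━━━━━━━━━━━━━━


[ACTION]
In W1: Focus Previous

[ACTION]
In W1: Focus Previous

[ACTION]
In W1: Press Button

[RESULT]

    ┃ DialogModal                      
    ┠──────────────────────────────────
    ┃The process optimizes queue items 
    ┃The process processes incoming req
    ┃Data processing manages user sessi
    ┃The process validates batch operat
    ┃The architecture implements cached
    ┃                                  
    ┃Error handling implements database
    ┃The architecture validates data st
    ┃Each component coordinates batch o
    ┃The process implements thread pool
    ┃                                  
    ┗━━━━━━━━━━━━━━━━━━━━━━━━━━━━━━━━━━


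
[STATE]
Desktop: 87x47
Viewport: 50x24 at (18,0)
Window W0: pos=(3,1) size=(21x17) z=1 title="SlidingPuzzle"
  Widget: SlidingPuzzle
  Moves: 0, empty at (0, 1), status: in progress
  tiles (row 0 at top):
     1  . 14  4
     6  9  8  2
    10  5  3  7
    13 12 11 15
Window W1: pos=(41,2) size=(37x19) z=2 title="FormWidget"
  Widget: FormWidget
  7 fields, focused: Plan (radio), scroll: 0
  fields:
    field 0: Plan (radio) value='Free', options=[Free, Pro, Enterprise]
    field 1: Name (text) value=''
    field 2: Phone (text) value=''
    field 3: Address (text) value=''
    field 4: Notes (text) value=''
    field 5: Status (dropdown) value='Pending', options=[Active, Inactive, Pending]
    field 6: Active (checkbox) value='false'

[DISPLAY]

                                                  
━━━━━┓                                            
     ┃                 ┏━━━━━━━━━━━━━━━━━━━━━━━━━━
─────┨                 ┃ FormWidget               
─┬───┃                 ┠──────────────────────────
 │  4┃                 ┃> Plan:       (●) Free  ( 
─┼───┃                 ┃  Name:       [           
 │  2┃                 ┃  Phone:      [           
─┼───┃                 ┃  Address:    [           
 │  7┃                 ┃  Notes:      [           
─┼───┃                 ┃  Status:     [Pending    
 │ 15┃                 ┃  Active:     [ ]         
─┴───┃                 ┃                          
     ┃                 ┃                          
     ┃                 ┃                          
     ┃                 ┃                          
     ┃                 ┃                          
━━━━━┛                 ┃                          
                       ┃                          
                       ┃                          
                       ┗━━━━━━━━━━━━━━━━━━━━━━━━━━
                                                  
                                                  
                                                  


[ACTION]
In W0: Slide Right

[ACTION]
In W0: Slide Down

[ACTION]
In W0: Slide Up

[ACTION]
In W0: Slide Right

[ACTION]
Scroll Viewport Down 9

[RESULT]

 │  7┃                 ┃  Notes:      [           
─┼───┃                 ┃  Status:     [Pending    
 │ 15┃                 ┃  Active:     [ ]         
─┴───┃                 ┃                          
     ┃                 ┃                          
     ┃                 ┃                          
     ┃                 ┃                          
     ┃                 ┃                          
━━━━━┛                 ┃                          
                       ┃                          
                       ┃                          
                       ┗━━━━━━━━━━━━━━━━━━━━━━━━━━
                                                  
                                                  
                                                  
                                                  
                                                  
                                                  
                                                  
                                                  
                                                  
                                                  
                                                  
                                                  


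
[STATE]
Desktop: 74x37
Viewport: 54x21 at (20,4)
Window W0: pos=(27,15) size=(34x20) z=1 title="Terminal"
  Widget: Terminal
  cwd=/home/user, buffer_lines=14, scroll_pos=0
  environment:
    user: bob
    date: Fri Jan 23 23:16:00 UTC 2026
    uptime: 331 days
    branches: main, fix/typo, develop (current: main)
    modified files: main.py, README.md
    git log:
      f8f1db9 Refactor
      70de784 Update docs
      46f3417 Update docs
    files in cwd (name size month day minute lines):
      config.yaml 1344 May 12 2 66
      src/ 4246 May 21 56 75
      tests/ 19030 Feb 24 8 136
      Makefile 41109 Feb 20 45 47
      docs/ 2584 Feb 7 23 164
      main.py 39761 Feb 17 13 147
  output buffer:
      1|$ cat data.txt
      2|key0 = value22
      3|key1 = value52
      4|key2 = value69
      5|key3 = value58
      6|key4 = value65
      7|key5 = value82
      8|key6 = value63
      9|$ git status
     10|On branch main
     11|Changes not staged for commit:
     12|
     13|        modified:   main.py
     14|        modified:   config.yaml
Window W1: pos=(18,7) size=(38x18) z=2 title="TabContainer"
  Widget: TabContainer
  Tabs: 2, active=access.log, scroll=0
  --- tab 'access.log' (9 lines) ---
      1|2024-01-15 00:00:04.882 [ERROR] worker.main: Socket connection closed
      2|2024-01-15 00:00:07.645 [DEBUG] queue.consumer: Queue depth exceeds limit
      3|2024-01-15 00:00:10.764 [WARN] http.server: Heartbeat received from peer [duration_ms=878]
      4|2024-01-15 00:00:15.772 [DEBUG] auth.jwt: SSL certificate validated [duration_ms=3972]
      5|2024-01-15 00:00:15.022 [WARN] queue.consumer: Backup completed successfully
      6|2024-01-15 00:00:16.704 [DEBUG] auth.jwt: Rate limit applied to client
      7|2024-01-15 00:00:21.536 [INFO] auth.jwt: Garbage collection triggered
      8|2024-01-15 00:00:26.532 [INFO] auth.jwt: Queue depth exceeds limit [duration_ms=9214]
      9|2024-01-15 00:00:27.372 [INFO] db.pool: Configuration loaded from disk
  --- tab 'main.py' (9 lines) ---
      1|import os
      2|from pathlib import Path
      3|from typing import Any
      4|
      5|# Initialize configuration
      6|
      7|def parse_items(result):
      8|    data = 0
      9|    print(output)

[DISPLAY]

                                                      
                                                      
                                                      
━━━━━━━━━━━━━━━━━━━━━━━━━━━━━━━━━━━┓                  
TabContainer                       ┃                  
───────────────────────────────────┨                  
access.log]│ main.py               ┃                  
───────────────────────────────────┃                  
024-01-15 00:00:04.882 [ERROR] work┃                  
024-01-15 00:00:07.645 [DEBUG] queu┃                  
024-01-15 00:00:10.764 [WARN] http.┃                  
024-01-15 00:00:15.772 [DEBUG] auth┃━━━━┓             
024-01-15 00:00:15.022 [WARN] queue┃    ┃             
024-01-15 00:00:16.704 [DEBUG] auth┃────┨             
024-01-15 00:00:21.536 [INFO] auth.┃    ┃             
024-01-15 00:00:26.532 [INFO] auth.┃    ┃             
024-01-15 00:00:27.372 [INFO] db.po┃    ┃             
                                   ┃    ┃             
                                   ┃    ┃             
                                   ┃    ┃             
━━━━━━━━━━━━━━━━━━━━━━━━━━━━━━━━━━━┛    ┃             


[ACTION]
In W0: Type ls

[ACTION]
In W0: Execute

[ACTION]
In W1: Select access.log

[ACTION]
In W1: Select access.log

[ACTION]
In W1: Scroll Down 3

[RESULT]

                                                      
                                                      
                                                      
━━━━━━━━━━━━━━━━━━━━━━━━━━━━━━━━━━━┓                  
TabContainer                       ┃                  
───────────────────────────────────┨                  
access.log]│ main.py               ┃                  
───────────────────────────────────┃                  
024-01-15 00:00:15.772 [DEBUG] auth┃                  
024-01-15 00:00:15.022 [WARN] queue┃                  
024-01-15 00:00:16.704 [DEBUG] auth┃                  
024-01-15 00:00:21.536 [INFO] auth.┃━━━━┓             
024-01-15 00:00:26.532 [INFO] auth.┃    ┃             
024-01-15 00:00:27.372 [INFO] db.po┃────┨             
                                   ┃    ┃             
                                   ┃    ┃             
                                   ┃    ┃             
                                   ┃    ┃             
                                   ┃    ┃             
                                   ┃    ┃             
━━━━━━━━━━━━━━━━━━━━━━━━━━━━━━━━━━━┛    ┃             


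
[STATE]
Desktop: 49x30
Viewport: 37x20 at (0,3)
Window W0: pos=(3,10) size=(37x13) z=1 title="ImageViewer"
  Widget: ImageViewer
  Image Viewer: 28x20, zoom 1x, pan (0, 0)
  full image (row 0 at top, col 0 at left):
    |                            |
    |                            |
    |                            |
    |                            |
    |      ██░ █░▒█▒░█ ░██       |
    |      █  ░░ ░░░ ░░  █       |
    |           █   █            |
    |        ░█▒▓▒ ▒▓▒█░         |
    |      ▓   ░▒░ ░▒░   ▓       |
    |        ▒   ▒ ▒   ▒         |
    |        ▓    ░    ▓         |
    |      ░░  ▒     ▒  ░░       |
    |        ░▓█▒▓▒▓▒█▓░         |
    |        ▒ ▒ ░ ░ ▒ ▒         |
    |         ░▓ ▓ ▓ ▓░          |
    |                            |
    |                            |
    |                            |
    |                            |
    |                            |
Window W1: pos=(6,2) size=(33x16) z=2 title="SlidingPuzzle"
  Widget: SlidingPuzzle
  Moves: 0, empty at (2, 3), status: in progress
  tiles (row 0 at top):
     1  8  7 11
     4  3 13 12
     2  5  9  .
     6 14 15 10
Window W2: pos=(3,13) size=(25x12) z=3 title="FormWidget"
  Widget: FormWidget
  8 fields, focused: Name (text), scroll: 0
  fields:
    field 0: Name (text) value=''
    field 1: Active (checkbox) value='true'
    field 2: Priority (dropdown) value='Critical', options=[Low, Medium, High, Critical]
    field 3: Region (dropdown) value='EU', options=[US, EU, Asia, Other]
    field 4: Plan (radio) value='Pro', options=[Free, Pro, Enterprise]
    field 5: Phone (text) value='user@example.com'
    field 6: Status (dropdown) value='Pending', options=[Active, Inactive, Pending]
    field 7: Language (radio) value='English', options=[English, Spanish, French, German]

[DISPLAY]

      ┃ SlidingPuzzle                
      ┠──────────────────────────────
      ┃┌────┬────┬────┬────┐         
      ┃│  1 │  8 │  7 │ 11 │         
      ┃├────┼────┼────┼────┤         
      ┃│  4 │  3 │ 13 │ 12 │         
      ┃├────┼────┼────┼────┤         
   ┏━━┃│  2 │  5 │  9 │    │         
   ┃ I┃├────┼────┼────┼────┤         
   ┠──┃│  6 │ 14 │ 15 │ 10 │         
   ┏━━━━━━━━━━━━━━━━━━━━━━━┓         
   ┃ FormWidget            ┃         
   ┠───────────────────────┨         
   ┃> Name:       [       ]┃         
   ┃  Active:     [x]      ┃━━━━━━━━━
   ┃  Priority:   [Critic▼]┃         
   ┃  Region:     [EU    ▼]┃         
   ┃  Plan:       ( ) Free ┃         
   ┃  Phone:      [user@ex]┃         
   ┃  Status:     [Pendin▼]┃━━━━━━━━━


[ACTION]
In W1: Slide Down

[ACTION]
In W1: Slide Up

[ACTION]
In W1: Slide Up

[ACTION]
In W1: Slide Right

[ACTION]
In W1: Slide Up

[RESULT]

      ┃ SlidingPuzzle                
      ┠──────────────────────────────
      ┃┌────┬────┬────┬────┐         
      ┃│  1 │  8 │  7 │ 11 │         
      ┃├────┼────┼────┼────┤         
      ┃│  4 │  3 │ 13 │ 12 │         
      ┃├────┼────┼────┼────┤         
   ┏━━┃│  2 │  5 │  9 │ 10 │         
   ┃ I┃├────┼────┼────┼────┤         
   ┠──┃│  6 │ 14 │    │ 15 │         
   ┏━━━━━━━━━━━━━━━━━━━━━━━┓         
   ┃ FormWidget            ┃         
   ┠───────────────────────┨         
   ┃> Name:       [       ]┃         
   ┃  Active:     [x]      ┃━━━━━━━━━
   ┃  Priority:   [Critic▼]┃         
   ┃  Region:     [EU    ▼]┃         
   ┃  Plan:       ( ) Free ┃         
   ┃  Phone:      [user@ex]┃         
   ┃  Status:     [Pendin▼]┃━━━━━━━━━


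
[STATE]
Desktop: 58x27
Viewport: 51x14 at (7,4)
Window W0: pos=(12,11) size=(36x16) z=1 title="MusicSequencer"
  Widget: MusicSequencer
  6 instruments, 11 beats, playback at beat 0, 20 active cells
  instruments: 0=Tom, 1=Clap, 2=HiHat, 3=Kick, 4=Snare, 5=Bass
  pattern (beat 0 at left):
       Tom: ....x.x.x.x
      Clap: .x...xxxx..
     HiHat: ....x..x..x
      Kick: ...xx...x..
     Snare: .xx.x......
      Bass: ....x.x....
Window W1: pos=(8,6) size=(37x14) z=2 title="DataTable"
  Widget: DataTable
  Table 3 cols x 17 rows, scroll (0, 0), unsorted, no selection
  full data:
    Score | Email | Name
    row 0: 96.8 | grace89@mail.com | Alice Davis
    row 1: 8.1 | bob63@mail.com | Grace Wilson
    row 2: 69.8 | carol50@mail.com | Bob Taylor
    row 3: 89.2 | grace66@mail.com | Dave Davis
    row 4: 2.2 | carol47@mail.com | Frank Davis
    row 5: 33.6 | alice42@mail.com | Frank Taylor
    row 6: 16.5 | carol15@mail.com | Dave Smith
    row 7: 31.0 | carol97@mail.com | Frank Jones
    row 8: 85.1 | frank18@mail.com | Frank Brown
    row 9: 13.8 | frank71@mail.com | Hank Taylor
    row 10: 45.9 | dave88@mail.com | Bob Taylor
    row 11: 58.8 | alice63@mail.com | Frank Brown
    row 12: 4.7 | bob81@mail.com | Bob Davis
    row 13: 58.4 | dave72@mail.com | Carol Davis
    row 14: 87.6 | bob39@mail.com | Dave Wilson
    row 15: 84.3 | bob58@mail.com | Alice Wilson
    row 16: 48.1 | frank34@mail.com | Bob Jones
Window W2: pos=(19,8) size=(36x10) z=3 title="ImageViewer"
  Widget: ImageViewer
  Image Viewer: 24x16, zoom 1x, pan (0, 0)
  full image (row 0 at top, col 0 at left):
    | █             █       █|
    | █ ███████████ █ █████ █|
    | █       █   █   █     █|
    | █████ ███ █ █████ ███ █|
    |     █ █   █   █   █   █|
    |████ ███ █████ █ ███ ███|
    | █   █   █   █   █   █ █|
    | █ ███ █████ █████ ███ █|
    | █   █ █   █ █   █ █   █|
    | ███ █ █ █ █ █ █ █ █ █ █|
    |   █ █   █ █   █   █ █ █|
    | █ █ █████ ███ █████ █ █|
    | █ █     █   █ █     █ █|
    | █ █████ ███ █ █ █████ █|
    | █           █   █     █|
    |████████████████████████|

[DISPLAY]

                                                   
                                                   
 ┏━━━━━━━━━━━━━━━━━━━━━━━━━━━━━━━━━━━┓             
 ┃ DataTable                         ┃             
 ┠──────────┏━━━━━━━━━━━━━━━━━━━━━━━━━━━━━━━━━━┓   
 ┃Score│Emai┃ ImageViewer                      ┃   
 ┃─────┼────┠──────────────────────────────────┨   
 ┃96.8 │grac┃ █             █       █          ┃   
 ┃8.1  │bob6┃ █ ███████████ █ █████ █          ┃   
 ┃69.8 │caro┃ █       █   █   █     █          ┃   
 ┃89.2 │grac┃ █████ ███ █ █████ ███ █          ┃   
 ┃2.2  │caro┃     █ █   █   █   █   █          ┃   
 ┃33.6 │alic┃████ ███ █████ █ ███ ███          ┃   
 ┃16.5 │caro┗━━━━━━━━━━━━━━━━━━━━━━━━━━━━━━━━━━┛   


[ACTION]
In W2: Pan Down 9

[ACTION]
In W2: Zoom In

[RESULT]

                                                   
                                                   
 ┏━━━━━━━━━━━━━━━━━━━━━━━━━━━━━━━━━━━┓             
 ┃ DataTable                         ┃             
 ┠──────────┏━━━━━━━━━━━━━━━━━━━━━━━━━━━━━━━━━━┓   
 ┃Score│Emai┃ ImageViewer                      ┃   
 ┃─────┼────┠──────────────────────────────────┨   
 ┃96.8 │grac┃          ██  ██      ██      ██  ┃   
 ┃8.1  │bob6┃████████  ██████  ██████████  ██  ┃   
 ┃69.8 │caro┃████████  ██████  ██████████  ██  ┃   
 ┃89.2 │grac┃  ██      ██      ██      ██      ┃   
 ┃2.2  │caro┃  ██      ██      ██      ██      ┃   
 ┃33.6 │alic┃  ██  ██████  ██████████  ████████┃   
 ┃16.5 │caro┗━━━━━━━━━━━━━━━━━━━━━━━━━━━━━━━━━━┛   


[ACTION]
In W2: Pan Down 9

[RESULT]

                                                   
                                                   
 ┏━━━━━━━━━━━━━━━━━━━━━━━━━━━━━━━━━━━┓             
 ┃ DataTable                         ┃             
 ┠──────────┏━━━━━━━━━━━━━━━━━━━━━━━━━━━━━━━━━━┓   
 ┃Score│Emai┃ ImageViewer                      ┃   
 ┃─────┼────┠──────────────────────────────────┨   
 ┃96.8 │grac┃  ██████  ██  ██  ██  ██  ██  ██  ┃   
 ┃8.1  │bob6┃  ██████  ██  ██  ██  ██  ██  ██  ┃   
 ┃69.8 │caro┃      ██  ██      ██  ██      ██  ┃   
 ┃89.2 │grac┃      ██  ██      ██  ██      ██  ┃   
 ┃2.2  │caro┃  ██  ██  ██████████  ██████  ████┃   
 ┃33.6 │alic┃  ██  ██  ██████████  ██████  ████┃   
 ┃16.5 │caro┗━━━━━━━━━━━━━━━━━━━━━━━━━━━━━━━━━━┛   


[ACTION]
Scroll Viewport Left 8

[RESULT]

                                                   
                                                   
        ┏━━━━━━━━━━━━━━━━━━━━━━━━━━━━━━━━━━━┓      
        ┃ DataTable                         ┃      
        ┠──────────┏━━━━━━━━━━━━━━━━━━━━━━━━━━━━━━━
        ┃Score│Emai┃ ImageViewer                   
        ┃─────┼────┠───────────────────────────────
        ┃96.8 │grac┃  ██████  ██  ██  ██  ██  ██  █
        ┃8.1  │bob6┃  ██████  ██  ██  ██  ██  ██  █
        ┃69.8 │caro┃      ██  ██      ██  ██      █
        ┃89.2 │grac┃      ██  ██      ██  ██      █
        ┃2.2  │caro┃  ██  ██  ██████████  ██████  █
        ┃33.6 │alic┃  ██  ██  ██████████  ██████  █
        ┃16.5 │caro┗━━━━━━━━━━━━━━━━━━━━━━━━━━━━━━━


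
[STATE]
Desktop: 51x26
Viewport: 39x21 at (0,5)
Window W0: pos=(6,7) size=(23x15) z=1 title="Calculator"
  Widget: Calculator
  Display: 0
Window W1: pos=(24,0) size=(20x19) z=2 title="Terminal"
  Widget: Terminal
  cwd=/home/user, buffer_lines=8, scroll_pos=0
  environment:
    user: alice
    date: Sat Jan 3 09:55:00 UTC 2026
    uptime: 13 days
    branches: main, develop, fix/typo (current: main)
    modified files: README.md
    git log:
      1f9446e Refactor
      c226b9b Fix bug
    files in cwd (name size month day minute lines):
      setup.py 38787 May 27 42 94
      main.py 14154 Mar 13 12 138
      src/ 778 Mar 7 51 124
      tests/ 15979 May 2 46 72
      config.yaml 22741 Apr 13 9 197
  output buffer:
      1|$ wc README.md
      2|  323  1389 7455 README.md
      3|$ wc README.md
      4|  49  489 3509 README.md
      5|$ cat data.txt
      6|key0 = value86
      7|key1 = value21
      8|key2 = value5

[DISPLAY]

                        ┃$ wc README.md
                        ┃  49  489 3509
      ┏━━━━━━━━━━━━━━━━━┃$ cat data.txt
      ┃ Calculator      ┃key0 = value86
      ┠─────────────────┃key1 = value21
      ┃                 ┃key2 = value5 
      ┃┌───┬───┬───┬───┐┃$ █           
      ┃│ 7 │ 8 │ 9 │ ÷ │┃              
      ┃├───┼───┼───┼───┤┃              
      ┃│ 4 │ 5 │ 6 │ × │┃              
      ┃├───┼───┼───┼───┤┃              
      ┃│ 1 │ 2 │ 3 │ - │┃              
      ┃├───┼───┼───┼───┤┃              
      ┃│ 0 │ . │ = │ + │┗━━━━━━━━━━━━━━
      ┃├───┼───┼───┼───┤    ┃          
      ┃│ C │ MC│ MR│ M+│    ┃          
      ┗━━━━━━━━━━━━━━━━━━━━━┛          
                                       
                                       
                                       
                                       


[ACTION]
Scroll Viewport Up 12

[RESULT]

                        ┏━━━━━━━━━━━━━━
                        ┃ Terminal     
                        ┠──────────────
                        ┃$ wc README.md
                        ┃  323  1389 74
                        ┃$ wc README.md
                        ┃  49  489 3509
      ┏━━━━━━━━━━━━━━━━━┃$ cat data.txt
      ┃ Calculator      ┃key0 = value86
      ┠─────────────────┃key1 = value21
      ┃                 ┃key2 = value5 
      ┃┌───┬───┬───┬───┐┃$ █           
      ┃│ 7 │ 8 │ 9 │ ÷ │┃              
      ┃├───┼───┼───┼───┤┃              
      ┃│ 4 │ 5 │ 6 │ × │┃              
      ┃├───┼───┼───┼───┤┃              
      ┃│ 1 │ 2 │ 3 │ - │┃              
      ┃├───┼───┼───┼───┤┃              
      ┃│ 0 │ . │ = │ + │┗━━━━━━━━━━━━━━
      ┃├───┼───┼───┼───┤    ┃          
      ┃│ C │ MC│ MR│ M+│    ┃          


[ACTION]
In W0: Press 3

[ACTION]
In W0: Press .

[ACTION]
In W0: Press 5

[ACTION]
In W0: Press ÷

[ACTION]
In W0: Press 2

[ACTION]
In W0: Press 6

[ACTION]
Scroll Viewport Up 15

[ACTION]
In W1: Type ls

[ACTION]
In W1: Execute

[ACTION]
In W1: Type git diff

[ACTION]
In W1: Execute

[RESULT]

                        ┏━━━━━━━━━━━━━━
                        ┃ Terminal     
                        ┠──────────────
                        ┃  49  489 3509
                        ┃$ cat data.txt
                        ┃key0 = value86
                        ┃key1 = value21
      ┏━━━━━━━━━━━━━━━━━┃key2 = value5 
      ┃ Calculator      ┃$ ls          
      ┠─────────────────┃setup.py  main
      ┃                 ┃$ git diff    
      ┃┌───┬───┬───┬───┐┃diff --git a/m
      ┃│ 7 │ 8 │ 9 │ ÷ │┃--- a/main.py 
      ┃├───┼───┼───┼───┤┃+++ b/main.py 
      ┃│ 4 │ 5 │ 6 │ × │┃@@ -1,3 +1,4 @
      ┃├───┼───┼───┼───┤┃+# updated    
      ┃│ 1 │ 2 │ 3 │ - │┃ import sys   
      ┃├───┼───┼───┼───┤┃$ █           
      ┃│ 0 │ . │ = │ + │┗━━━━━━━━━━━━━━
      ┃├───┼───┼───┼───┤    ┃          
      ┃│ C │ MC│ MR│ M+│    ┃          
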